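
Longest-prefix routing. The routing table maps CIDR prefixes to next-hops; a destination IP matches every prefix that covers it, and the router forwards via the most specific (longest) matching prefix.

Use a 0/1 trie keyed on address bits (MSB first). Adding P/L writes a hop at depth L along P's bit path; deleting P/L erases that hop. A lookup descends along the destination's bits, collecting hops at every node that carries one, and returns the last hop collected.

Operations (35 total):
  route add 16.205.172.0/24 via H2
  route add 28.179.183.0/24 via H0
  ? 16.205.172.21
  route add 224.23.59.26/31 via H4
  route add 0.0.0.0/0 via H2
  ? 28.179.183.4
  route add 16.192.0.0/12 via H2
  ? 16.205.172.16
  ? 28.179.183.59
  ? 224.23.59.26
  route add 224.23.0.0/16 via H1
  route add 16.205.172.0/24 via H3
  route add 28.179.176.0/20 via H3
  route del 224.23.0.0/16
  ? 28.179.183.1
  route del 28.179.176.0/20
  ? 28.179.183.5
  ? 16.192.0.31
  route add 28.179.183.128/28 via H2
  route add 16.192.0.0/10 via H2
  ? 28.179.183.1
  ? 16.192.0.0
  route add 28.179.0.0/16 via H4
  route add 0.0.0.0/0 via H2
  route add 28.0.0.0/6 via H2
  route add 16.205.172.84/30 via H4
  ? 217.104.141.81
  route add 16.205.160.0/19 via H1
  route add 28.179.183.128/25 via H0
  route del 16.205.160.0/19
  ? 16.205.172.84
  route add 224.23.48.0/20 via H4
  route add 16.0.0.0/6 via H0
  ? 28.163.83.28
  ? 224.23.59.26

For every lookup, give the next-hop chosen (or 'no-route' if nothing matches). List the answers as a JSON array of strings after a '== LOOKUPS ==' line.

Process each operation:
  + 16.205.172.0/24 (H2) depth=24
  + 28.179.183.0/24 (H0) depth=24
  lookup 16.205.172.21: bits 000100001100110110101100 walk d0:-→d1:-→d2:-→d3:-→d4:-→d5:-→d6:-→d7:-→d8:-→d9:-→d10:-→d11:-→d12:-→d13:-→d14:-→d15:-→d16:-→d17:-→d18:-→d19:-→d20:-→d21:-→d22:-→d23:-→d24:H2 -> H2
  + 224.23.59.26/31 (H4) depth=31
  + 0.0.0.0/0 (H2) depth=0
  lookup 28.179.183.4: bits 000111001011001110110111 walk d0:H2→d1:-→d2:-→d3:-→d4:-→d5:-→d6:-→d7:-→d8:-→d9:-→d10:-→d11:-→d12:-→d13:-→d14:-→d15:-→d16:-→d17:-→d18:-→d19:-→d20:-→d21:-→d22:-→d23:-→d24:H0 -> H0
  + 16.192.0.0/12 (H2) depth=12
  lookup 16.205.172.16: bits 000100001100110110101100 walk d0:H2→d1:-→d2:-→d3:-→d4:-→d5:-→d6:-→d7:-→d8:-→d9:-→d10:-→d11:-→d12:H2→d13:-→d14:-→d15:-→d16:-→d17:-→d18:-→d19:-→d20:-→d21:-→d22:-→d23:-→d24:H2 -> H2
  lookup 28.179.183.59: bits 000111001011001110110111 walk d0:H2→d1:-→d2:-→d3:-→d4:-→d5:-→d6:-→d7:-→d8:-→d9:-→d10:-→d11:-→d12:-→d13:-→d14:-→d15:-→d16:-→d17:-→d18:-→d19:-→d20:-→d21:-→d22:-→d23:-→d24:H0 -> H0
  lookup 224.23.59.26: bits 1110000000010111001110110001101 walk d0:H2→d1:-→d2:-→d3:-→d4:-→d5:-→d6:-→d7:-→d8:-→d9:-→d10:-→d11:-→d12:-→d13:-→d14:-→d15:-→d16:-→d17:-→d18:-→d19:-→d20:-→d21:-→d22:-→d23:-→d24:-→d25:-→d26:-→d27:-→d28:-→d29:-→d30:-→d31:H4 -> H4
  + 224.23.0.0/16 (H1) depth=16
  + 16.205.172.0/24 (H3) depth=24
  + 28.179.176.0/20 (H3) depth=20
  - 224.23.0.0/16 clear@16
  lookup 28.179.183.1: bits 000111001011001110110111 walk d0:H2→d1:-→d2:-→d3:-→d4:-→d5:-→d6:-→d7:-→d8:-→d9:-→d10:-→d11:-→d12:-→d13:-→d14:-→d15:-→d16:-→d17:-→d18:-→d19:-→d20:H3→d21:-→d22:-→d23:-→d24:H0 -> H0
  - 28.179.176.0/20 clear@20
  lookup 28.179.183.5: bits 000111001011001110110111 walk d0:H2→d1:-→d2:-→d3:-→d4:-→d5:-→d6:-→d7:-→d8:-→d9:-→d10:-→d11:-→d12:-→d13:-→d14:-→d15:-→d16:-→d17:-→d18:-→d19:-→d20:-→d21:-→d22:-→d23:-→d24:H0 -> H0
  lookup 16.192.0.31: bits 000100001100 walk d0:H2→d1:-→d2:-→d3:-→d4:-→d5:-→d6:-→d7:-→d8:-→d9:-→d10:-→d11:-→d12:H2 -> H2
  + 28.179.183.128/28 (H2) depth=28
  + 16.192.0.0/10 (H2) depth=10
  lookup 28.179.183.1: bits 000111001011001110110111 walk d0:H2→d1:-→d2:-→d3:-→d4:-→d5:-→d6:-→d7:-→d8:-→d9:-→d10:-→d11:-→d12:-→d13:-→d14:-→d15:-→d16:-→d17:-→d18:-→d19:-→d20:-→d21:-→d22:-→d23:-→d24:H0 -> H0
  lookup 16.192.0.0: bits 000100001100 walk d0:H2→d1:-→d2:-→d3:-→d4:-→d5:-→d6:-→d7:-→d8:-→d9:-→d10:H2→d11:-→d12:H2 -> H2
  + 28.179.0.0/16 (H4) depth=16
  + 0.0.0.0/0 (H2) depth=0
  + 28.0.0.0/6 (H2) depth=6
  + 16.205.172.84/30 (H4) depth=30
  lookup 217.104.141.81: bits 11 walk d0:H2→d1:-→d2:- -> H2
  + 16.205.160.0/19 (H1) depth=19
  + 28.179.183.128/25 (H0) depth=25
  - 16.205.160.0/19 clear@19
  lookup 16.205.172.84: bits 000100001100110110101100010101 walk d0:H2→d1:-→d2:-→d3:-→d4:-→d5:-→d6:-→d7:-→d8:-→d9:-→d10:H2→d11:-→d12:H2→d13:-→d14:-→d15:-→d16:-→d17:-→d18:-→d19:-→d20:-→d21:-→d22:-→d23:-→d24:H3→d25:-→d26:-→d27:-→d28:-→d29:-→d30:H4 -> H4
  + 224.23.48.0/20 (H4) depth=20
  + 16.0.0.0/6 (H0) depth=6
  lookup 28.163.83.28: bits 00011100101 walk d0:H2→d1:-→d2:-→d3:-→d4:-→d5:-→d6:H2→d7:-→d8:-→d9:-→d10:-→d11:- -> H2
  lookup 224.23.59.26: bits 1110000000010111001110110001101 walk d0:H2→d1:-→d2:-→d3:-→d4:-→d5:-→d6:-→d7:-→d8:-→d9:-→d10:-→d11:-→d12:-→d13:-→d14:-→d15:-→d16:-→d17:-→d18:-→d19:-→d20:H4→d21:-→d22:-→d23:-→d24:-→d25:-→d26:-→d27:-→d28:-→d29:-→d30:-→d31:H4 -> H4

== LOOKUPS ==
["H2","H0","H2","H0","H4","H0","H0","H2","H0","H2","H2","H4","H2","H4"]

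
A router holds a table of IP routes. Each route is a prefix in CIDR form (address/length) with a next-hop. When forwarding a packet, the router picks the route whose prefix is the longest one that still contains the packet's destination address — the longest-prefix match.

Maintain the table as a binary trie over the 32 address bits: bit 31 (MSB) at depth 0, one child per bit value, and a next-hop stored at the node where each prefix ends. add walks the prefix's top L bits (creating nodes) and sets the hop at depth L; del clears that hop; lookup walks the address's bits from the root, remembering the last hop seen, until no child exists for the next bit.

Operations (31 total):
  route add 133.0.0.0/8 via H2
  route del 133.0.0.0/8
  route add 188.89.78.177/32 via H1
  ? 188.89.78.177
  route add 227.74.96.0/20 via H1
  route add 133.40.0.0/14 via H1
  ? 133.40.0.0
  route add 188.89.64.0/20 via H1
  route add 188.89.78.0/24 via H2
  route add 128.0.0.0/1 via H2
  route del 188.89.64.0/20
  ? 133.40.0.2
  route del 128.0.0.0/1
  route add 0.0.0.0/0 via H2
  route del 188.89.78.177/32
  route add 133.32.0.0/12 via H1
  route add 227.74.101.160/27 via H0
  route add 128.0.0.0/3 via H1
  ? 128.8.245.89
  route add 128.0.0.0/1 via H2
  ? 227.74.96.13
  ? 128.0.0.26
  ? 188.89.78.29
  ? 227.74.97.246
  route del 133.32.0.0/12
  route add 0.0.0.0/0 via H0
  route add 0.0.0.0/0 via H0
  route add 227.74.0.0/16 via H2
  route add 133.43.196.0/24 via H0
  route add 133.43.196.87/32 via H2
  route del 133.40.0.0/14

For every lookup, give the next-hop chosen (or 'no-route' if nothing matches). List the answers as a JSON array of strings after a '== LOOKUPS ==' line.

Apply in order:
  add 133.0.0.0/8 -> H2 at depth 8
  del 133.0.0.0/8 (clear depth 8)
  add 188.89.78.177/32 -> H1 at depth 32
  Q 188.89.78.177: descend 10111100010110010100111010110001 ; hops seen [H1] ; pick H1
  add 227.74.96.0/20 -> H1 at depth 20
  add 133.40.0.0/14 -> H1 at depth 14
  Q 133.40.0.0: descend 10000101001010 ; hops seen [H1] ; pick H1
  add 188.89.64.0/20 -> H1 at depth 20
  add 188.89.78.0/24 -> H2 at depth 24
  add 128.0.0.0/1 -> H2 at depth 1
  del 188.89.64.0/20 (clear depth 20)
  Q 133.40.0.2: descend 10000101001010 ; hops seen [H2,H1] ; pick H1
  del 128.0.0.0/1 (clear depth 1)
  add 0.0.0.0/0 -> H2 at depth 0
  del 188.89.78.177/32 (clear depth 32)
  add 133.32.0.0/12 -> H1 at depth 12
  add 227.74.101.160/27 -> H0 at depth 27
  add 128.0.0.0/3 -> H1 at depth 3
  Q 128.8.245.89: descend 10000 ; hops seen [H2,H1] ; pick H1
  add 128.0.0.0/1 -> H2 at depth 1
  Q 227.74.96.13: descend 111000110100101001100 ; hops seen [H2,H2,H1] ; pick H1
  Q 128.0.0.26: descend 10000 ; hops seen [H2,H2,H1] ; pick H1
  Q 188.89.78.29: descend 101111000101100101001110 ; hops seen [H2,H2,H2] ; pick H2
  Q 227.74.97.246: descend 111000110100101001100 ; hops seen [H2,H2,H1] ; pick H1
  del 133.32.0.0/12 (clear depth 12)
  add 0.0.0.0/0 -> H0 at depth 0
  add 0.0.0.0/0 -> H0 at depth 0
  add 227.74.0.0/16 -> H2 at depth 16
  add 133.43.196.0/24 -> H0 at depth 24
  add 133.43.196.87/32 -> H2 at depth 32
  del 133.40.0.0/14 (clear depth 14)

== LOOKUPS ==
["H1","H1","H1","H1","H1","H1","H2","H1"]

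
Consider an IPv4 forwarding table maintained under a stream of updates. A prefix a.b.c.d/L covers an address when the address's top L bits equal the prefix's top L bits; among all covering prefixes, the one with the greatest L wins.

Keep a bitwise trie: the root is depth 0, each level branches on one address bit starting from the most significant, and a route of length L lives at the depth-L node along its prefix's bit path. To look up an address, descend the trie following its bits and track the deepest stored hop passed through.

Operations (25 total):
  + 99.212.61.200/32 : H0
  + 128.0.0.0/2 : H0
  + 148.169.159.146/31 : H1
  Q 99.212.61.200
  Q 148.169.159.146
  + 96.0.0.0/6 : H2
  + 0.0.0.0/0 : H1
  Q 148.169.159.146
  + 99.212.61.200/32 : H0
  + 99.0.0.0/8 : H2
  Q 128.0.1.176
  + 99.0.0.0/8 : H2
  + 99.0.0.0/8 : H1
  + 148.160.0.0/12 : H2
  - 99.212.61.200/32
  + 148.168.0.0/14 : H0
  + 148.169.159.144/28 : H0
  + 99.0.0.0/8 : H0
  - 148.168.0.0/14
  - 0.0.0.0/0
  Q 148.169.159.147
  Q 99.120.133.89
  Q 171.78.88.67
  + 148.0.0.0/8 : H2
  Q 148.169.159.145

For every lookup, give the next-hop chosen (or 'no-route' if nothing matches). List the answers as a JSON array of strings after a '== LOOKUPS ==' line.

Apply in order:
  + 99.212.61.200/32 (H0) depth=32
  + 128.0.0.0/2 (H0) depth=2
  + 148.169.159.146/31 (H1) depth=31
  ? 99.212.61.200  path d0:-→d1:-→d2:-→d3:-→d4:-→d5:-→d6:-→d7:-→d8:-→d9:-→d10:-→d11:-→d12:-→d13:-→d14:-→d15:-→d16:-→d17:-→d18:-→d19:-→d20:-→d21:-→d22:-→d23:-→d24:-→d25:-→d26:-→d27:-→d28:-→d29:-→d30:-→d31:-→d32:H0  best=H0
  ? 148.169.159.146  path d0:-→d1:-→d2:H0→d3:-→d4:-→d5:-→d6:-→d7:-→d8:-→d9:-→d10:-→d11:-→d12:-→d13:-→d14:-→d15:-→d16:-→d17:-→d18:-→d19:-→d20:-→d21:-→d22:-→d23:-→d24:-→d25:-→d26:-→d27:-→d28:-→d29:-→d30:-→d31:H1  best=H1
  + 96.0.0.0/6 (H2) depth=6
  + 0.0.0.0/0 (H1) depth=0
  ? 148.169.159.146  path d0:H1→d1:-→d2:H0→d3:-→d4:-→d5:-→d6:-→d7:-→d8:-→d9:-→d10:-→d11:-→d12:-→d13:-→d14:-→d15:-→d16:-→d17:-→d18:-→d19:-→d20:-→d21:-→d22:-→d23:-→d24:-→d25:-→d26:-→d27:-→d28:-→d29:-→d30:-→d31:H1  best=H1
  + 99.212.61.200/32 (H0) depth=32
  + 99.0.0.0/8 (H2) depth=8
  ? 128.0.1.176  path d0:H1→d1:-→d2:H0→d3:-  best=H0
  + 99.0.0.0/8 (H2) depth=8
  + 99.0.0.0/8 (H1) depth=8
  + 148.160.0.0/12 (H2) depth=12
  del 99.212.61.200/32 (clear depth 32)
  + 148.168.0.0/14 (H0) depth=14
  + 148.169.159.144/28 (H0) depth=28
  + 99.0.0.0/8 (H0) depth=8
  del 148.168.0.0/14 (clear depth 14)
  del 0.0.0.0/0 (clear depth 0)
  ? 148.169.159.147  path d0:-→d1:-→d2:H0→d3:-→d4:-→d5:-→d6:-→d7:-→d8:-→d9:-→d10:-→d11:-→d12:H2→d13:-→d14:-→d15:-→d16:-→d17:-→d18:-→d19:-→d20:-→d21:-→d22:-→d23:-→d24:-→d25:-→d26:-→d27:-→d28:H0→d29:-→d30:-→d31:H1  best=H1
  ? 99.120.133.89  path d0:-→d1:-→d2:-→d3:-→d4:-→d5:-→d6:H2→d7:-→d8:H0  best=H0
  ? 171.78.88.67  path d0:-→d1:-→d2:H0  best=H0
  + 148.0.0.0/8 (H2) depth=8
  ? 148.169.159.145  path d0:-→d1:-→d2:H0→d3:-→d4:-→d5:-→d6:-→d7:-→d8:H2→d9:-→d10:-→d11:-→d12:H2→d13:-→d14:-→d15:-→d16:-→d17:-→d18:-→d19:-→d20:-→d21:-→d22:-→d23:-→d24:-→d25:-→d26:-→d27:-→d28:H0→d29:-→d30:-  best=H0

== LOOKUPS ==
["H0","H1","H1","H0","H1","H0","H0","H0"]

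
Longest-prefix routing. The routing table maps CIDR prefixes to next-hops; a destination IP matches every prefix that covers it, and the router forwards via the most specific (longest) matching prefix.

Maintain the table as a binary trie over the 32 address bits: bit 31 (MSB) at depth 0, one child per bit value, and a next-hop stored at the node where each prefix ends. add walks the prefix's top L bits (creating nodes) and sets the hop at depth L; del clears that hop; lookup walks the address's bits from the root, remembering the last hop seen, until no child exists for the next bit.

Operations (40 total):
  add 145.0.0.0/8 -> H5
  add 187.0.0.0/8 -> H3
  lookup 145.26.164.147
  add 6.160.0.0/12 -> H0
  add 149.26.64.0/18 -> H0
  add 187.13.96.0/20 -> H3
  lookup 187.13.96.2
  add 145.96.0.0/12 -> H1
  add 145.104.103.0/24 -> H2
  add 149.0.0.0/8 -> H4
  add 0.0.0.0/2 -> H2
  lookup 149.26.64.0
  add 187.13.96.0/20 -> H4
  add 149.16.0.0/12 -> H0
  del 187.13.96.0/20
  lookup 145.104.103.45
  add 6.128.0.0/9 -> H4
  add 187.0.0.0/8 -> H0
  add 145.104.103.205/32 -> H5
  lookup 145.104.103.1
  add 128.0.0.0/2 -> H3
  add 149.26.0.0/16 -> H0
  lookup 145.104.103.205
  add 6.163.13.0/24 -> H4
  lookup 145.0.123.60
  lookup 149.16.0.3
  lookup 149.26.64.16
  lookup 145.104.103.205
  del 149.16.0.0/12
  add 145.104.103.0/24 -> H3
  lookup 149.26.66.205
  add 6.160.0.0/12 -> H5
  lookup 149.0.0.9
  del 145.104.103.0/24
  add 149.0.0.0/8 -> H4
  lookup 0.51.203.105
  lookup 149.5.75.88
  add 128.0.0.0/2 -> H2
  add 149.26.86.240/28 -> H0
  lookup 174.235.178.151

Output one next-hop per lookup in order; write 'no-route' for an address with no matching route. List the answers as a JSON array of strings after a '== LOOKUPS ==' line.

Process each operation:
  + 145.0.0.0/8 (H5) depth=8
  + 187.0.0.0/8 (H3) depth=8
  lookup 145.26.164.147: bits 10010001 walk d0:-→d1:-→d2:-→d3:-→d4:-→d5:-→d6:-→d7:-→d8:H5 -> H5
  + 6.160.0.0/12 (H0) depth=12
  + 149.26.64.0/18 (H0) depth=18
  + 187.13.96.0/20 (H3) depth=20
  lookup 187.13.96.2: bits 10111011000011010110 walk d0:-→d1:-→d2:-→d3:-→d4:-→d5:-→d6:-→d7:-→d8:H3→d9:-→d10:-→d11:-→d12:-→d13:-→d14:-→d15:-→d16:-→d17:-→d18:-→d19:-→d20:H3 -> H3
  + 145.96.0.0/12 (H1) depth=12
  + 145.104.103.0/24 (H2) depth=24
  + 149.0.0.0/8 (H4) depth=8
  + 0.0.0.0/2 (H2) depth=2
  lookup 149.26.64.0: bits 100101010001101001 walk d0:-→d1:-→d2:-→d3:-→d4:-→d5:-→d6:-→d7:-→d8:H4→d9:-→d10:-→d11:-→d12:-→d13:-→d14:-→d15:-→d16:-→d17:-→d18:H0 -> H0
  + 187.13.96.0/20 (H4) depth=20
  + 149.16.0.0/12 (H0) depth=12
  del 187.13.96.0/20 (clear depth 20)
  lookup 145.104.103.45: bits 100100010110100001100111 walk d0:-→d1:-→d2:-→d3:-→d4:-→d5:-→d6:-→d7:-→d8:H5→d9:-→d10:-→d11:-→d12:H1→d13:-→d14:-→d15:-→d16:-→d17:-→d18:-→d19:-→d20:-→d21:-→d22:-→d23:-→d24:H2 -> H2
  + 6.128.0.0/9 (H4) depth=9
  + 187.0.0.0/8 (H0) depth=8
  + 145.104.103.205/32 (H5) depth=32
  lookup 145.104.103.1: bits 100100010110100001100111 walk d0:-→d1:-→d2:-→d3:-→d4:-→d5:-→d6:-→d7:-→d8:H5→d9:-→d10:-→d11:-→d12:H1→d13:-→d14:-→d15:-→d16:-→d17:-→d18:-→d19:-→d20:-→d21:-→d22:-→d23:-→d24:H2 -> H2
  + 128.0.0.0/2 (H3) depth=2
  + 149.26.0.0/16 (H0) depth=16
  lookup 145.104.103.205: bits 10010001011010000110011111001101 walk d0:-→d1:-→d2:H3→d3:-→d4:-→d5:-→d6:-→d7:-→d8:H5→d9:-→d10:-→d11:-→d12:H1→d13:-→d14:-→d15:-→d16:-→d17:-→d18:-→d19:-→d20:-→d21:-→d22:-→d23:-→d24:H2→d25:-→d26:-→d27:-→d28:-→d29:-→d30:-→d31:-→d32:H5 -> H5
  + 6.163.13.0/24 (H4) depth=24
  lookup 145.0.123.60: bits 100100010 walk d0:-→d1:-→d2:H3→d3:-→d4:-→d5:-→d6:-→d7:-→d8:H5→d9:- -> H5
  lookup 149.16.0.3: bits 100101010001 walk d0:-→d1:-→d2:H3→d3:-→d4:-→d5:-→d6:-→d7:-→d8:H4→d9:-→d10:-→d11:-→d12:H0 -> H0
  lookup 149.26.64.16: bits 100101010001101001 walk d0:-→d1:-→d2:H3→d3:-→d4:-→d5:-→d6:-→d7:-→d8:H4→d9:-→d10:-→d11:-→d12:H0→d13:-→d14:-→d15:-→d16:H0→d17:-→d18:H0 -> H0
  lookup 145.104.103.205: bits 10010001011010000110011111001101 walk d0:-→d1:-→d2:H3→d3:-→d4:-→d5:-→d6:-→d7:-→d8:H5→d9:-→d10:-→d11:-→d12:H1→d13:-→d14:-→d15:-→d16:-→d17:-→d18:-→d19:-→d20:-→d21:-→d22:-→d23:-→d24:H2→d25:-→d26:-→d27:-→d28:-→d29:-→d30:-→d31:-→d32:H5 -> H5
  del 149.16.0.0/12 (clear depth 12)
  + 145.104.103.0/24 (H3) depth=24
  lookup 149.26.66.205: bits 100101010001101001 walk d0:-→d1:-→d2:H3→d3:-→d4:-→d5:-→d6:-→d7:-→d8:H4→d9:-→d10:-→d11:-→d12:-→d13:-→d14:-→d15:-→d16:H0→d17:-→d18:H0 -> H0
  + 6.160.0.0/12 (H5) depth=12
  lookup 149.0.0.9: bits 10010101000 walk d0:-→d1:-→d2:H3→d3:-→d4:-→d5:-→d6:-→d7:-→d8:H4→d9:-→d10:-→d11:- -> H4
  del 145.104.103.0/24 (clear depth 24)
  + 149.0.0.0/8 (H4) depth=8
  lookup 0.51.203.105: bits 00000 walk d0:-→d1:-→d2:H2→d3:-→d4:-→d5:- -> H2
  lookup 149.5.75.88: bits 10010101000 walk d0:-→d1:-→d2:H3→d3:-→d4:-→d5:-→d6:-→d7:-→d8:H4→d9:-→d10:-→d11:- -> H4
  + 128.0.0.0/2 (H2) depth=2
  + 149.26.86.240/28 (H0) depth=28
  lookup 174.235.178.151: bits 101 walk d0:-→d1:-→d2:H2→d3:- -> H2

== LOOKUPS ==
["H5","H3","H0","H2","H2","H5","H5","H0","H0","H5","H0","H4","H2","H4","H2"]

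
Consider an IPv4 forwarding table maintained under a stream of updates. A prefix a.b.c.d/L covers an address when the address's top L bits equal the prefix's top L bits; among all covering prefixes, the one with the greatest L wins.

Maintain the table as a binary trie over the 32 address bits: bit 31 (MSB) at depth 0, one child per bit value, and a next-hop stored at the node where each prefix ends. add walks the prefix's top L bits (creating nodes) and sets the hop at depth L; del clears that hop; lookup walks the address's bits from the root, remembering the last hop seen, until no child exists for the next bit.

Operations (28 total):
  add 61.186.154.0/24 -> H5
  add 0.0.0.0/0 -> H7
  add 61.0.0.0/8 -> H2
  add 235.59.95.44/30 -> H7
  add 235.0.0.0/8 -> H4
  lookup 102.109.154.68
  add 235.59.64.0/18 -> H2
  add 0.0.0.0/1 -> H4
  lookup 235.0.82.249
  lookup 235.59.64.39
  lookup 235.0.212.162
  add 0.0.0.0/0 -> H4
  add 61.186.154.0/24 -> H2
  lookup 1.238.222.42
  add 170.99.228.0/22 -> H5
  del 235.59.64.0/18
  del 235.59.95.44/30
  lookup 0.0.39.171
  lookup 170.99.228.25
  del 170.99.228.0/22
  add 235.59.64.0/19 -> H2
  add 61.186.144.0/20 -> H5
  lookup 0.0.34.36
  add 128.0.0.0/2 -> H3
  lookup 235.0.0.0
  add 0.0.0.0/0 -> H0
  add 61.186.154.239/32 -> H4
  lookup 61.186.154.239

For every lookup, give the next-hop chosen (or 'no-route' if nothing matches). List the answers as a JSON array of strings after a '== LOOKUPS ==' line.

Process each operation:
  add 61.186.154.0/24 -> H5 at depth 24
  add 0.0.0.0/0 -> H7 at depth 0
  add 61.0.0.0/8 -> H2 at depth 8
  add 235.59.95.44/30 -> H7 at depth 30
  add 235.0.0.0/8 -> H4 at depth 8
  ? 102.109.154.68  path d0:H7→d1:-  best=H7
  add 235.59.64.0/18 -> H2 at depth 18
  add 0.0.0.0/1 -> H4 at depth 1
  ? 235.0.82.249  path d0:H7→d1:-→d2:-→d3:-→d4:-→d5:-→d6:-→d7:-→d8:H4→d9:-→d10:-  best=H4
  ? 235.59.64.39  path d0:H7→d1:-→d2:-→d3:-→d4:-→d5:-→d6:-→d7:-→d8:H4→d9:-→d10:-→d11:-→d12:-→d13:-→d14:-→d15:-→d16:-→d17:-→d18:H2→d19:-  best=H2
  ? 235.0.212.162  path d0:H7→d1:-→d2:-→d3:-→d4:-→d5:-→d6:-→d7:-→d8:H4→d9:-→d10:-  best=H4
  add 0.0.0.0/0 -> H4 at depth 0
  add 61.186.154.0/24 -> H2 at depth 24
  ? 1.238.222.42  path d0:H4→d1:H4→d2:-  best=H4
  add 170.99.228.0/22 -> H5 at depth 22
  del 235.59.64.0/18 (clear depth 18)
  del 235.59.95.44/30 (clear depth 30)
  ? 0.0.39.171  path d0:H4→d1:H4→d2:-  best=H4
  ? 170.99.228.25  path d0:H4→d1:-→d2:-→d3:-→d4:-→d5:-→d6:-→d7:-→d8:-→d9:-→d10:-→d11:-→d12:-→d13:-→d14:-→d15:-→d16:-→d17:-→d18:-→d19:-→d20:-→d21:-→d22:H5  best=H5
  del 170.99.228.0/22 (clear depth 22)
  add 235.59.64.0/19 -> H2 at depth 19
  add 61.186.144.0/20 -> H5 at depth 20
  ? 0.0.34.36  path d0:H4→d1:H4→d2:-  best=H4
  add 128.0.0.0/2 -> H3 at depth 2
  ? 235.0.0.0  path d0:H4→d1:-→d2:-→d3:-→d4:-→d5:-→d6:-→d7:-→d8:H4→d9:-→d10:-  best=H4
  add 0.0.0.0/0 -> H0 at depth 0
  add 61.186.154.239/32 -> H4 at depth 32
  ? 61.186.154.239  path d0:H0→d1:H4→d2:-→d3:-→d4:-→d5:-→d6:-→d7:-→d8:H2→d9:-→d10:-→d11:-→d12:-→d13:-→d14:-→d15:-→d16:-→d17:-→d18:-→d19:-→d20:H5→d21:-→d22:-→d23:-→d24:H2→d25:-→d26:-→d27:-→d28:-→d29:-→d30:-→d31:-→d32:H4  best=H4

== LOOKUPS ==
["H7","H4","H2","H4","H4","H4","H5","H4","H4","H4"]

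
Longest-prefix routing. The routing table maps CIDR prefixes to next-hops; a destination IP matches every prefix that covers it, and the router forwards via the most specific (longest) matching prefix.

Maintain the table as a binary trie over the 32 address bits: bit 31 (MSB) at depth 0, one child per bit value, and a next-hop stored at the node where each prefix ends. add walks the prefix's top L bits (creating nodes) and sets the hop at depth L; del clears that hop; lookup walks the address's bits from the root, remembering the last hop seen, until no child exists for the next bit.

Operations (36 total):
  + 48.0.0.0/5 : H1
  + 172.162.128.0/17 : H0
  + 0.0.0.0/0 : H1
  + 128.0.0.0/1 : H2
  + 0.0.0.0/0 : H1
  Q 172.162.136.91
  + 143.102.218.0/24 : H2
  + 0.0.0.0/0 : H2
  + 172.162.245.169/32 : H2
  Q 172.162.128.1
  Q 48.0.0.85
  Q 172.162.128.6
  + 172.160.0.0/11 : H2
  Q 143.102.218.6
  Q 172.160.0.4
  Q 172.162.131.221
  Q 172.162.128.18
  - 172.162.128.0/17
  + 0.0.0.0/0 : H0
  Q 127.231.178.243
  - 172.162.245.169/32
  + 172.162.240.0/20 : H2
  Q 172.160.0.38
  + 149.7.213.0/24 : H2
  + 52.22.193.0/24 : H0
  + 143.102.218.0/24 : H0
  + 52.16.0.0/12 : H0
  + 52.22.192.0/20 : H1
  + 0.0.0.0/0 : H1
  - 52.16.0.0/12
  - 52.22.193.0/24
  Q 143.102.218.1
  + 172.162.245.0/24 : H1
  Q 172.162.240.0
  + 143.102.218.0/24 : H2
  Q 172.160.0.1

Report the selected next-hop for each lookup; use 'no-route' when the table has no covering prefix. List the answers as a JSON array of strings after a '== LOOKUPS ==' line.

Trace:
  + 48.0.0.0/5 (H1) depth=5
  + 172.162.128.0/17 (H0) depth=17
  + 0.0.0.0/0 (H1) depth=0
  + 128.0.0.0/1 (H2) depth=1
  + 0.0.0.0/0 (H1) depth=0
  lookup 172.162.136.91: bits 10101100101000101 walk d0:H1→d1:H2→d2:-→d3:-→d4:-→d5:-→d6:-→d7:-→d8:-→d9:-→d10:-→d11:-→d12:-→d13:-→d14:-→d15:-→d16:-→d17:H0 -> H0
  + 143.102.218.0/24 (H2) depth=24
  + 0.0.0.0/0 (H2) depth=0
  + 172.162.245.169/32 (H2) depth=32
  lookup 172.162.128.1: bits 10101100101000101 walk d0:H2→d1:H2→d2:-→d3:-→d4:-→d5:-→d6:-→d7:-→d8:-→d9:-→d10:-→d11:-→d12:-→d13:-→d14:-→d15:-→d16:-→d17:H0 -> H0
  lookup 48.0.0.85: bits 00110 walk d0:H2→d1:-→d2:-→d3:-→d4:-→d5:H1 -> H1
  lookup 172.162.128.6: bits 10101100101000101 walk d0:H2→d1:H2→d2:-→d3:-→d4:-→d5:-→d6:-→d7:-→d8:-→d9:-→d10:-→d11:-→d12:-→d13:-→d14:-→d15:-→d16:-→d17:H0 -> H0
  + 172.160.0.0/11 (H2) depth=11
  lookup 143.102.218.6: bits 100011110110011011011010 walk d0:H2→d1:H2→d2:-→d3:-→d4:-→d5:-→d6:-→d7:-→d8:-→d9:-→d10:-→d11:-→d12:-→d13:-→d14:-→d15:-→d16:-→d17:-→d18:-→d19:-→d20:-→d21:-→d22:-→d23:-→d24:H2 -> H2
  lookup 172.160.0.4: bits 10101100101000 walk d0:H2→d1:H2→d2:-→d3:-→d4:-→d5:-→d6:-→d7:-→d8:-→d9:-→d10:-→d11:H2→d12:-→d13:-→d14:- -> H2
  lookup 172.162.131.221: bits 10101100101000101 walk d0:H2→d1:H2→d2:-→d3:-→d4:-→d5:-→d6:-→d7:-→d8:-→d9:-→d10:-→d11:H2→d12:-→d13:-→d14:-→d15:-→d16:-→d17:H0 -> H0
  lookup 172.162.128.18: bits 10101100101000101 walk d0:H2→d1:H2→d2:-→d3:-→d4:-→d5:-→d6:-→d7:-→d8:-→d9:-→d10:-→d11:H2→d12:-→d13:-→d14:-→d15:-→d16:-→d17:H0 -> H0
  - 172.162.128.0/17 clear@17
  + 0.0.0.0/0 (H0) depth=0
  lookup 127.231.178.243: bits 0 walk d0:H0→d1:- -> H0
  - 172.162.245.169/32 clear@32
  + 172.162.240.0/20 (H2) depth=20
  lookup 172.160.0.38: bits 10101100101000 walk d0:H0→d1:H2→d2:-→d3:-→d4:-→d5:-→d6:-→d7:-→d8:-→d9:-→d10:-→d11:H2→d12:-→d13:-→d14:- -> H2
  + 149.7.213.0/24 (H2) depth=24
  + 52.22.193.0/24 (H0) depth=24
  + 143.102.218.0/24 (H0) depth=24
  + 52.16.0.0/12 (H0) depth=12
  + 52.22.192.0/20 (H1) depth=20
  + 0.0.0.0/0 (H1) depth=0
  - 52.16.0.0/12 clear@12
  - 52.22.193.0/24 clear@24
  lookup 143.102.218.1: bits 100011110110011011011010 walk d0:H1→d1:H2→d2:-→d3:-→d4:-→d5:-→d6:-→d7:-→d8:-→d9:-→d10:-→d11:-→d12:-→d13:-→d14:-→d15:-→d16:-→d17:-→d18:-→d19:-→d20:-→d21:-→d22:-→d23:-→d24:H0 -> H0
  + 172.162.245.0/24 (H1) depth=24
  lookup 172.162.240.0: bits 101011001010001011110 walk d0:H1→d1:H2→d2:-→d3:-→d4:-→d5:-→d6:-→d7:-→d8:-→d9:-→d10:-→d11:H2→d12:-→d13:-→d14:-→d15:-→d16:-→d17:-→d18:-→d19:-→d20:H2→d21:- -> H2
  + 143.102.218.0/24 (H2) depth=24
  lookup 172.160.0.1: bits 10101100101000 walk d0:H1→d1:H2→d2:-→d3:-→d4:-→d5:-→d6:-→d7:-→d8:-→d9:-→d10:-→d11:H2→d12:-→d13:-→d14:- -> H2

== LOOKUPS ==
["H0","H0","H1","H0","H2","H2","H0","H0","H0","H2","H0","H2","H2"]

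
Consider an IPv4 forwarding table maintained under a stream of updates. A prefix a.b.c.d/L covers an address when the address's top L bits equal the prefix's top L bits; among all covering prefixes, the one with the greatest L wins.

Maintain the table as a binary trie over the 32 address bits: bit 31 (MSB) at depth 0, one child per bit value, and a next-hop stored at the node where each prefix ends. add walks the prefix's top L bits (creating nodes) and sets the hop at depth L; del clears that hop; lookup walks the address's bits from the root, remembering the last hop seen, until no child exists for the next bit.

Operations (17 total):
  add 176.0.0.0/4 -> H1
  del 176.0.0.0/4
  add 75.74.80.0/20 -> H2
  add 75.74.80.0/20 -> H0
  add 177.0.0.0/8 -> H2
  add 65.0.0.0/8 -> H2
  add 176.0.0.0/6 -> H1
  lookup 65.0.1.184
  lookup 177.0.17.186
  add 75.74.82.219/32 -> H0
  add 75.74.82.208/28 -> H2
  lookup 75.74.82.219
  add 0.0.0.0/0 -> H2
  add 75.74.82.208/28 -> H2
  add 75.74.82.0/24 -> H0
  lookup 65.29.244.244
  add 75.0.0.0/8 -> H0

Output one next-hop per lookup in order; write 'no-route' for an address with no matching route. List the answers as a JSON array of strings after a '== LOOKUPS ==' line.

Process each operation:
  + 176.0.0.0/4 (H1) depth=4
  del 176.0.0.0/4 (clear depth 4)
  + 75.74.80.0/20 (H2) depth=20
  + 75.74.80.0/20 (H0) depth=20
  + 177.0.0.0/8 (H2) depth=8
  + 65.0.0.0/8 (H2) depth=8
  + 176.0.0.0/6 (H1) depth=6
  Q 65.0.1.184: descend 01000001 ; hops seen [H2] ; pick H2
  Q 177.0.17.186: descend 10110001 ; hops seen [H1,H2] ; pick H2
  + 75.74.82.219/32 (H0) depth=32
  + 75.74.82.208/28 (H2) depth=28
  Q 75.74.82.219: descend 01001011010010100101001011011011 ; hops seen [H0,H2,H0] ; pick H0
  + 0.0.0.0/0 (H2) depth=0
  + 75.74.82.208/28 (H2) depth=28
  + 75.74.82.0/24 (H0) depth=24
  Q 65.29.244.244: descend 01000001 ; hops seen [H2,H2] ; pick H2
  + 75.0.0.0/8 (H0) depth=8

== LOOKUPS ==
["H2","H2","H0","H2"]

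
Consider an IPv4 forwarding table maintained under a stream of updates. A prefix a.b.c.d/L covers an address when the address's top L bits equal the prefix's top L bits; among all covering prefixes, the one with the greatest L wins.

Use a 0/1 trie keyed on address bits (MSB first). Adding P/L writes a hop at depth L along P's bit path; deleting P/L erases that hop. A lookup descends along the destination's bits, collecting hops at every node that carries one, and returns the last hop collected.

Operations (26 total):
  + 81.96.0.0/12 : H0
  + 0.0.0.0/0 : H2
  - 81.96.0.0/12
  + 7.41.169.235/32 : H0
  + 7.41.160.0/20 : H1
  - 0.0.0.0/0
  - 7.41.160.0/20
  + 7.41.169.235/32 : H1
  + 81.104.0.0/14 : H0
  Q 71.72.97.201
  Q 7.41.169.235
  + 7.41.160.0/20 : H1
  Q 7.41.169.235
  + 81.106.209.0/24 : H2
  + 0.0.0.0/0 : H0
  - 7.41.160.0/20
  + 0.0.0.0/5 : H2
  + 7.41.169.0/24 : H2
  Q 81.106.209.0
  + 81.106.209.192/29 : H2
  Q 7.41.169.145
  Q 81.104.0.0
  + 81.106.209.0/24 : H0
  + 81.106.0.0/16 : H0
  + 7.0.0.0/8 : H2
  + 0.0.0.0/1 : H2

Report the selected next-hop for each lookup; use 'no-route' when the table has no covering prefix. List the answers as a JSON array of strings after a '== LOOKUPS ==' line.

Process each operation:
  + 81.96.0.0/12 (H0) depth=12
  + 0.0.0.0/0 (H2) depth=0
  - 81.96.0.0/12 clear@12
  + 7.41.169.235/32 (H0) depth=32
  + 7.41.160.0/20 (H1) depth=20
  - 0.0.0.0/0 clear@0
  - 7.41.160.0/20 clear@20
  + 7.41.169.235/32 (H1) depth=32
  + 81.104.0.0/14 (H0) depth=14
  ? 71.72.97.201  path d0:-→d1:-→d2:-→d3:-  best=no-route
  ? 7.41.169.235  path d0:-→d1:-→d2:-→d3:-→d4:-→d5:-→d6:-→d7:-→d8:-→d9:-→d10:-→d11:-→d12:-→d13:-→d14:-→d15:-→d16:-→d17:-→d18:-→d19:-→d20:-→d21:-→d22:-→d23:-→d24:-→d25:-→d26:-→d27:-→d28:-→d29:-→d30:-→d31:-→d32:H1  best=H1
  + 7.41.160.0/20 (H1) depth=20
  ? 7.41.169.235  path d0:-→d1:-→d2:-→d3:-→d4:-→d5:-→d6:-→d7:-→d8:-→d9:-→d10:-→d11:-→d12:-→d13:-→d14:-→d15:-→d16:-→d17:-→d18:-→d19:-→d20:H1→d21:-→d22:-→d23:-→d24:-→d25:-→d26:-→d27:-→d28:-→d29:-→d30:-→d31:-→d32:H1  best=H1
  + 81.106.209.0/24 (H2) depth=24
  + 0.0.0.0/0 (H0) depth=0
  - 7.41.160.0/20 clear@20
  + 0.0.0.0/5 (H2) depth=5
  + 7.41.169.0/24 (H2) depth=24
  ? 81.106.209.0  path d0:H0→d1:-→d2:-→d3:-→d4:-→d5:-→d6:-→d7:-→d8:-→d9:-→d10:-→d11:-→d12:-→d13:-→d14:H0→d15:-→d16:-→d17:-→d18:-→d19:-→d20:-→d21:-→d22:-→d23:-→d24:H2  best=H2
  + 81.106.209.192/29 (H2) depth=29
  ? 7.41.169.145  path d0:H0→d1:-→d2:-→d3:-→d4:-→d5:H2→d6:-→d7:-→d8:-→d9:-→d10:-→d11:-→d12:-→d13:-→d14:-→d15:-→d16:-→d17:-→d18:-→d19:-→d20:-→d21:-→d22:-→d23:-→d24:H2→d25:-  best=H2
  ? 81.104.0.0  path d0:H0→d1:-→d2:-→d3:-→d4:-→d5:-→d6:-→d7:-→d8:-→d9:-→d10:-→d11:-→d12:-→d13:-→d14:H0  best=H0
  + 81.106.209.0/24 (H0) depth=24
  + 81.106.0.0/16 (H0) depth=16
  + 7.0.0.0/8 (H2) depth=8
  + 0.0.0.0/1 (H2) depth=1

== LOOKUPS ==
["no-route","H1","H1","H2","H2","H0"]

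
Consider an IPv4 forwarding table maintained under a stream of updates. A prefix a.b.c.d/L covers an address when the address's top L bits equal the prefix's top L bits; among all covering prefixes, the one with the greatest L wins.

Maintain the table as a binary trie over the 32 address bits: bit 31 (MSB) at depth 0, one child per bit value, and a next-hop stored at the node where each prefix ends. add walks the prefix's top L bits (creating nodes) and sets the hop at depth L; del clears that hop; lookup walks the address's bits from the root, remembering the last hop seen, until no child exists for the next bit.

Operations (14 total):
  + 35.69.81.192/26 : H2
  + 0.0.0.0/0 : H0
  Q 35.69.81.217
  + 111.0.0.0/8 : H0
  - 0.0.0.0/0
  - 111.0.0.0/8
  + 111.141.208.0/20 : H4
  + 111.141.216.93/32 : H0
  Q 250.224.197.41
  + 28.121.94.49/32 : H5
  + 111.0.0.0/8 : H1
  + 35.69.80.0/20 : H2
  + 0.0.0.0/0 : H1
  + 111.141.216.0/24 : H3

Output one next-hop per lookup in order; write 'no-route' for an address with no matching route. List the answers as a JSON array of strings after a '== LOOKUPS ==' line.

Process each operation:
  add 35.69.81.192/26 -> H2 at depth 26
  add 0.0.0.0/0 -> H0 at depth 0
  Q 35.69.81.217: descend 00100011010001010101000111 ; hops seen [H0,H2] ; pick H2
  add 111.0.0.0/8 -> H0 at depth 8
  - 0.0.0.0/0 clear@0
  - 111.0.0.0/8 clear@8
  add 111.141.208.0/20 -> H4 at depth 20
  add 111.141.216.93/32 -> H0 at depth 32
  Q 250.224.197.41: descend ε ; hops seen [∅] ; pick no-route
  add 28.121.94.49/32 -> H5 at depth 32
  add 111.0.0.0/8 -> H1 at depth 8
  add 35.69.80.0/20 -> H2 at depth 20
  add 0.0.0.0/0 -> H1 at depth 0
  add 111.141.216.0/24 -> H3 at depth 24

== LOOKUPS ==
["H2","no-route"]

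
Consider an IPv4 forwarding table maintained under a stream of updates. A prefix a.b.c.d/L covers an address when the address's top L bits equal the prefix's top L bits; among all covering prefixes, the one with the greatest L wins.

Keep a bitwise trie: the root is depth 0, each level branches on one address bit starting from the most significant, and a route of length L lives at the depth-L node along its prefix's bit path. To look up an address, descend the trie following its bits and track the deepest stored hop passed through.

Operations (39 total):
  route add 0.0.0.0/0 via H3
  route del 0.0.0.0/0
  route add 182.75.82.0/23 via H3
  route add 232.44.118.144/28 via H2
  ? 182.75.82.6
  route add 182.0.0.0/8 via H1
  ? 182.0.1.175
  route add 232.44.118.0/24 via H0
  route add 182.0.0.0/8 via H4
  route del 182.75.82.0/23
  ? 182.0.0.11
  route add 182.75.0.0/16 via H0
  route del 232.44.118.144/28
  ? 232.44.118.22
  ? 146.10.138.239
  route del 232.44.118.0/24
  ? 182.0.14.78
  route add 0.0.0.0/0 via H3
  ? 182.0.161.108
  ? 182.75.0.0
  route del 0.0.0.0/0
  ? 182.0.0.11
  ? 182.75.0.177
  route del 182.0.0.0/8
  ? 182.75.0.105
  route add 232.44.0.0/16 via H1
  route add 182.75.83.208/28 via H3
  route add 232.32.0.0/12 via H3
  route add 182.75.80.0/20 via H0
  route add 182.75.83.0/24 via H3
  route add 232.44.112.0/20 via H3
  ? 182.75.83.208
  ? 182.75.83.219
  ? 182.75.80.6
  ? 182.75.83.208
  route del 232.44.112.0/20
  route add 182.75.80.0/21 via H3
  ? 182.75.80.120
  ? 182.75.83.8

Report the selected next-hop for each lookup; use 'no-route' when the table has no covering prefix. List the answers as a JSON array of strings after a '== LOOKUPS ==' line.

Trace:
  + 0.0.0.0/0 (H3) depth=0
  del 0.0.0.0/0 (clear depth 0)
  + 182.75.82.0/23 (H3) depth=23
  + 232.44.118.144/28 (H2) depth=28
  ? 182.75.82.6  path d0:-→d1:-→d2:-→d3:-→d4:-→d5:-→d6:-→d7:-→d8:-→d9:-→d10:-→d11:-→d12:-→d13:-→d14:-→d15:-→d16:-→d17:-→d18:-→d19:-→d20:-→d21:-→d22:-→d23:H3  best=H3
  + 182.0.0.0/8 (H1) depth=8
  ? 182.0.1.175  path d0:-→d1:-→d2:-→d3:-→d4:-→d5:-→d6:-→d7:-→d8:H1→d9:-  best=H1
  + 232.44.118.0/24 (H0) depth=24
  + 182.0.0.0/8 (H4) depth=8
  del 182.75.82.0/23 (clear depth 23)
  ? 182.0.0.11  path d0:-→d1:-→d2:-→d3:-→d4:-→d5:-→d6:-→d7:-→d8:H4→d9:-  best=H4
  + 182.75.0.0/16 (H0) depth=16
  del 232.44.118.144/28 (clear depth 28)
  ? 232.44.118.22  path d0:-→d1:-→d2:-→d3:-→d4:-→d5:-→d6:-→d7:-→d8:-→d9:-→d10:-→d11:-→d12:-→d13:-→d14:-→d15:-→d16:-→d17:-→d18:-→d19:-→d20:-→d21:-→d22:-→d23:-→d24:H0  best=H0
  ? 146.10.138.239  path d0:-→d1:-→d2:-  best=no-route
  del 232.44.118.0/24 (clear depth 24)
  ? 182.0.14.78  path d0:-→d1:-→d2:-→d3:-→d4:-→d5:-→d6:-→d7:-→d8:H4→d9:-  best=H4
  + 0.0.0.0/0 (H3) depth=0
  ? 182.0.161.108  path d0:H3→d1:-→d2:-→d3:-→d4:-→d5:-→d6:-→d7:-→d8:H4→d9:-  best=H4
  ? 182.75.0.0  path d0:H3→d1:-→d2:-→d3:-→d4:-→d5:-→d6:-→d7:-→d8:H4→d9:-→d10:-→d11:-→d12:-→d13:-→d14:-→d15:-→d16:H0→d17:-  best=H0
  del 0.0.0.0/0 (clear depth 0)
  ? 182.0.0.11  path d0:-→d1:-→d2:-→d3:-→d4:-→d5:-→d6:-→d7:-→d8:H4→d9:-  best=H4
  ? 182.75.0.177  path d0:-→d1:-→d2:-→d3:-→d4:-→d5:-→d6:-→d7:-→d8:H4→d9:-→d10:-→d11:-→d12:-→d13:-→d14:-→d15:-→d16:H0→d17:-  best=H0
  del 182.0.0.0/8 (clear depth 8)
  ? 182.75.0.105  path d0:-→d1:-→d2:-→d3:-→d4:-→d5:-→d6:-→d7:-→d8:-→d9:-→d10:-→d11:-→d12:-→d13:-→d14:-→d15:-→d16:H0→d17:-  best=H0
  + 232.44.0.0/16 (H1) depth=16
  + 182.75.83.208/28 (H3) depth=28
  + 232.32.0.0/12 (H3) depth=12
  + 182.75.80.0/20 (H0) depth=20
  + 182.75.83.0/24 (H3) depth=24
  + 232.44.112.0/20 (H3) depth=20
  ? 182.75.83.208  path d0:-→d1:-→d2:-→d3:-→d4:-→d5:-→d6:-→d7:-→d8:-→d9:-→d10:-→d11:-→d12:-→d13:-→d14:-→d15:-→d16:H0→d17:-→d18:-→d19:-→d20:H0→d21:-→d22:-→d23:-→d24:H3→d25:-→d26:-→d27:-→d28:H3  best=H3
  ? 182.75.83.219  path d0:-→d1:-→d2:-→d3:-→d4:-→d5:-→d6:-→d7:-→d8:-→d9:-→d10:-→d11:-→d12:-→d13:-→d14:-→d15:-→d16:H0→d17:-→d18:-→d19:-→d20:H0→d21:-→d22:-→d23:-→d24:H3→d25:-→d26:-→d27:-→d28:H3  best=H3
  ? 182.75.80.6  path d0:-→d1:-→d2:-→d3:-→d4:-→d5:-→d6:-→d7:-→d8:-→d9:-→d10:-→d11:-→d12:-→d13:-→d14:-→d15:-→d16:H0→d17:-→d18:-→d19:-→d20:H0→d21:-→d22:-  best=H0
  ? 182.75.83.208  path d0:-→d1:-→d2:-→d3:-→d4:-→d5:-→d6:-→d7:-→d8:-→d9:-→d10:-→d11:-→d12:-→d13:-→d14:-→d15:-→d16:H0→d17:-→d18:-→d19:-→d20:H0→d21:-→d22:-→d23:-→d24:H3→d25:-→d26:-→d27:-→d28:H3  best=H3
  del 232.44.112.0/20 (clear depth 20)
  + 182.75.80.0/21 (H3) depth=21
  ? 182.75.80.120  path d0:-→d1:-→d2:-→d3:-→d4:-→d5:-→d6:-→d7:-→d8:-→d9:-→d10:-→d11:-→d12:-→d13:-→d14:-→d15:-→d16:H0→d17:-→d18:-→d19:-→d20:H0→d21:H3→d22:-  best=H3
  ? 182.75.83.8  path d0:-→d1:-→d2:-→d3:-→d4:-→d5:-→d6:-→d7:-→d8:-→d9:-→d10:-→d11:-→d12:-→d13:-→d14:-→d15:-→d16:H0→d17:-→d18:-→d19:-→d20:H0→d21:H3→d22:-→d23:-→d24:H3  best=H3

== LOOKUPS ==
["H3","H1","H4","H0","no-route","H4","H4","H0","H4","H0","H0","H3","H3","H0","H3","H3","H3"]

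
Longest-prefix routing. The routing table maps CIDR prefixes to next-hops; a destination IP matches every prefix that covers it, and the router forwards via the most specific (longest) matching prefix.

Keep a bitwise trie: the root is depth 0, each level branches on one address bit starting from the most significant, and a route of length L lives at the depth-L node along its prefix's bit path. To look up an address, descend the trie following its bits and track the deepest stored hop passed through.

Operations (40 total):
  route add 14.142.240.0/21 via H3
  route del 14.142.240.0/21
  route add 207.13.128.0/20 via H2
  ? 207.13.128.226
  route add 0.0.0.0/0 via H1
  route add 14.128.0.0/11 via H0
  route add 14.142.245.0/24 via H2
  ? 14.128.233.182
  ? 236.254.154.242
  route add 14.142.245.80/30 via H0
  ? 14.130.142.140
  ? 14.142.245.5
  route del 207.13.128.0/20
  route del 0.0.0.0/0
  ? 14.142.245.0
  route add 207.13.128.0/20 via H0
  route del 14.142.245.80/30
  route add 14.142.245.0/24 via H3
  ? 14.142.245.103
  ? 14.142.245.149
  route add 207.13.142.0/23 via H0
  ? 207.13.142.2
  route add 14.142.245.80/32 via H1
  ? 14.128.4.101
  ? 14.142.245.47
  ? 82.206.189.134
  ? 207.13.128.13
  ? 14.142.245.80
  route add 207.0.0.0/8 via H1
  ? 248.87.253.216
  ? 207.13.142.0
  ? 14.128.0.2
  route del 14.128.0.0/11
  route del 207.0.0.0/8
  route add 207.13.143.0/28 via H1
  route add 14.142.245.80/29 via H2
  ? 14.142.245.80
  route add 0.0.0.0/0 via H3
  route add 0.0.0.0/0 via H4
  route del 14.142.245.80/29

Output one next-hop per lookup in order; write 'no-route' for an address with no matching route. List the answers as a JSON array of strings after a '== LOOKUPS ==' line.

Apply in order:
  + 14.142.240.0/21 (H3) depth=21
  - 14.142.240.0/21 clear@21
  + 207.13.128.0/20 (H2) depth=20
  ? 207.13.128.226  path d0:-→d1:-→d2:-→d3:-→d4:-→d5:-→d6:-→d7:-→d8:-→d9:-→d10:-→d11:-→d12:-→d13:-→d14:-→d15:-→d16:-→d17:-→d18:-→d19:-→d20:H2  best=H2
  + 0.0.0.0/0 (H1) depth=0
  + 14.128.0.0/11 (H0) depth=11
  + 14.142.245.0/24 (H2) depth=24
  ? 14.128.233.182  path d0:H1→d1:-→d2:-→d3:-→d4:-→d5:-→d6:-→d7:-→d8:-→d9:-→d10:-→d11:H0→d12:-  best=H0
  ? 236.254.154.242  path d0:H1→d1:-→d2:-  best=H1
  + 14.142.245.80/30 (H0) depth=30
  ? 14.130.142.140  path d0:H1→d1:-→d2:-→d3:-→d4:-→d5:-→d6:-→d7:-→d8:-→d9:-→d10:-→d11:H0→d12:-  best=H0
  ? 14.142.245.5  path d0:H1→d1:-→d2:-→d3:-→d4:-→d5:-→d6:-→d7:-→d8:-→d9:-→d10:-→d11:H0→d12:-→d13:-→d14:-→d15:-→d16:-→d17:-→d18:-→d19:-→d20:-→d21:-→d22:-→d23:-→d24:H2→d25:-  best=H2
  - 207.13.128.0/20 clear@20
  - 0.0.0.0/0 clear@0
  ? 14.142.245.0  path d0:-→d1:-→d2:-→d3:-→d4:-→d5:-→d6:-→d7:-→d8:-→d9:-→d10:-→d11:H0→d12:-→d13:-→d14:-→d15:-→d16:-→d17:-→d18:-→d19:-→d20:-→d21:-→d22:-→d23:-→d24:H2→d25:-  best=H2
  + 207.13.128.0/20 (H0) depth=20
  - 14.142.245.80/30 clear@30
  + 14.142.245.0/24 (H3) depth=24
  ? 14.142.245.103  path d0:-→d1:-→d2:-→d3:-→d4:-→d5:-→d6:-→d7:-→d8:-→d9:-→d10:-→d11:H0→d12:-→d13:-→d14:-→d15:-→d16:-→d17:-→d18:-→d19:-→d20:-→d21:-→d22:-→d23:-→d24:H3→d25:-→d26:-  best=H3
  ? 14.142.245.149  path d0:-→d1:-→d2:-→d3:-→d4:-→d5:-→d6:-→d7:-→d8:-→d9:-→d10:-→d11:H0→d12:-→d13:-→d14:-→d15:-→d16:-→d17:-→d18:-→d19:-→d20:-→d21:-→d22:-→d23:-→d24:H3  best=H3
  + 207.13.142.0/23 (H0) depth=23
  ? 207.13.142.2  path d0:-→d1:-→d2:-→d3:-→d4:-→d5:-→d6:-→d7:-→d8:-→d9:-→d10:-→d11:-→d12:-→d13:-→d14:-→d15:-→d16:-→d17:-→d18:-→d19:-→d20:H0→d21:-→d22:-→d23:H0  best=H0
  + 14.142.245.80/32 (H1) depth=32
  ? 14.128.4.101  path d0:-→d1:-→d2:-→d3:-→d4:-→d5:-→d6:-→d7:-→d8:-→d9:-→d10:-→d11:H0→d12:-  best=H0
  ? 14.142.245.47  path d0:-→d1:-→d2:-→d3:-→d4:-→d5:-→d6:-→d7:-→d8:-→d9:-→d10:-→d11:H0→d12:-→d13:-→d14:-→d15:-→d16:-→d17:-→d18:-→d19:-→d20:-→d21:-→d22:-→d23:-→d24:H3→d25:-  best=H3
  ? 82.206.189.134  path d0:-→d1:-  best=no-route
  ? 207.13.128.13  path d0:-→d1:-→d2:-→d3:-→d4:-→d5:-→d6:-→d7:-→d8:-→d9:-→d10:-→d11:-→d12:-→d13:-→d14:-→d15:-→d16:-→d17:-→d18:-→d19:-→d20:H0  best=H0
  ? 14.142.245.80  path d0:-→d1:-→d2:-→d3:-→d4:-→d5:-→d6:-→d7:-→d8:-→d9:-→d10:-→d11:H0→d12:-→d13:-→d14:-→d15:-→d16:-→d17:-→d18:-→d19:-→d20:-→d21:-→d22:-→d23:-→d24:H3→d25:-→d26:-→d27:-→d28:-→d29:-→d30:-→d31:-→d32:H1  best=H1
  + 207.0.0.0/8 (H1) depth=8
  ? 248.87.253.216  path d0:-→d1:-→d2:-  best=no-route
  ? 207.13.142.0  path d0:-→d1:-→d2:-→d3:-→d4:-→d5:-→d6:-→d7:-→d8:H1→d9:-→d10:-→d11:-→d12:-→d13:-→d14:-→d15:-→d16:-→d17:-→d18:-→d19:-→d20:H0→d21:-→d22:-→d23:H0  best=H0
  ? 14.128.0.2  path d0:-→d1:-→d2:-→d3:-→d4:-→d5:-→d6:-→d7:-→d8:-→d9:-→d10:-→d11:H0→d12:-  best=H0
  - 14.128.0.0/11 clear@11
  - 207.0.0.0/8 clear@8
  + 207.13.143.0/28 (H1) depth=28
  + 14.142.245.80/29 (H2) depth=29
  ? 14.142.245.80  path d0:-→d1:-→d2:-→d3:-→d4:-→d5:-→d6:-→d7:-→d8:-→d9:-→d10:-→d11:-→d12:-→d13:-→d14:-→d15:-→d16:-→d17:-→d18:-→d19:-→d20:-→d21:-→d22:-→d23:-→d24:H3→d25:-→d26:-→d27:-→d28:-→d29:H2→d30:-→d31:-→d32:H1  best=H1
  + 0.0.0.0/0 (H3) depth=0
  + 0.0.0.0/0 (H4) depth=0
  - 14.142.245.80/29 clear@29

== LOOKUPS ==
["H2","H0","H1","H0","H2","H2","H3","H3","H0","H0","H3","no-route","H0","H1","no-route","H0","H0","H1"]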